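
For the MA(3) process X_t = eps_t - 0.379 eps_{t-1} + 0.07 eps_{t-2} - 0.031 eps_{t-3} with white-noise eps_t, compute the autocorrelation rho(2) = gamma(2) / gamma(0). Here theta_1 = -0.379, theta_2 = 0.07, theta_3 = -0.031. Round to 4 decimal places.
\rho(2) = 0.0711

For an MA(q) process with theta_0 = 1, the autocovariance is
  gamma(k) = sigma^2 * sum_{i=0..q-k} theta_i * theta_{i+k},
and rho(k) = gamma(k) / gamma(0). Sigma^2 cancels.
  numerator   = (1)*(0.07) + (-0.379)*(-0.031) = 0.081749.
  denominator = (1)^2 + (-0.379)^2 + (0.07)^2 + (-0.031)^2 = 1.149502.
  rho(2) = 0.081749 / 1.149502 = 0.0711.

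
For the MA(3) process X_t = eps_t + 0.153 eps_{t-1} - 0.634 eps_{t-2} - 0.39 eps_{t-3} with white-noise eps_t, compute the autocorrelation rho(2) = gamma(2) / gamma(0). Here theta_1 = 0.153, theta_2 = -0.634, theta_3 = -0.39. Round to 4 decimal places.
\rho(2) = -0.4397

For an MA(q) process with theta_0 = 1, the autocovariance is
  gamma(k) = sigma^2 * sum_{i=0..q-k} theta_i * theta_{i+k},
and rho(k) = gamma(k) / gamma(0). Sigma^2 cancels.
  numerator   = (1)*(-0.634) + (0.153)*(-0.39) = -0.69367.
  denominator = (1)^2 + (0.153)^2 + (-0.634)^2 + (-0.39)^2 = 1.577465.
  rho(2) = -0.69367 / 1.577465 = -0.4397.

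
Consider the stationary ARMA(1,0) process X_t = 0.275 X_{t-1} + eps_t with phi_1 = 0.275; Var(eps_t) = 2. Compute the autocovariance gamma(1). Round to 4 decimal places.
\gamma(1) = 0.5950

Multiply the model equation by X_{t-k} and take expectations. With theta_0 = psi_0 = 1 and psi_j the MA(infinity) weights, this gives
  gamma(k) - sum_i phi_i gamma(k-i) = c_k,
  c_k = sigma^2 * sum_{j=k..q} theta_j psi_{j-k}   (c_k = 0 for k > q),
using gamma(-m) = gamma(m).
Pure AR (q = 0): c_0 = sigma^2 = 2, c_k = 0 for k >= 1.
Equations for k = 0 and k = 1 (AR order 1):
  gamma(0) = phi_1 gamma(1) + c_0
  gamma(1) = phi_1 gamma(0) + c_1
Substituting the second into the first: gamma(0) (1 - phi_1^2) = c_0 + phi_1 c_1, so
  gamma(0) = c_0 / (1 - phi_1^2) = 2 / (1 - (0.275)^2) = 2 / 0.924375 = 2.163624.
  gamma(1) = phi_1 gamma(0) = (0.275)(2.163624) = 0.594997.
Therefore gamma(1) = 0.5950 (to 4 decimal places).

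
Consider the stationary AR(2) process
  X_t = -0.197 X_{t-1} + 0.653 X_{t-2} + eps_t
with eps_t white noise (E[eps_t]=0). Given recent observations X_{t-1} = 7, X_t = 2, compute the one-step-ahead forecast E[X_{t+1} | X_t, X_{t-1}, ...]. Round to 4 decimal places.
E[X_{t+1} \mid \mathcal F_t] = 4.1770

For an AR(p) model X_t = c + sum_i phi_i X_{t-i} + eps_t, the
one-step-ahead conditional mean is
  E[X_{t+1} | X_t, ...] = c + sum_i phi_i X_{t+1-i}.
Substitute known values:
  E[X_{t+1} | ...] = (-0.197) * (2) + (0.653) * (7)
                   = 4.1770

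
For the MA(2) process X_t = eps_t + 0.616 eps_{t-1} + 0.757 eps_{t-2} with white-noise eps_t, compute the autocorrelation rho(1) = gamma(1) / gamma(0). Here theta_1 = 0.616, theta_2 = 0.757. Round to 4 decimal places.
\rho(1) = 0.5543

For an MA(q) process with theta_0 = 1, the autocovariance is
  gamma(k) = sigma^2 * sum_{i=0..q-k} theta_i * theta_{i+k},
and rho(k) = gamma(k) / gamma(0). Sigma^2 cancels.
  numerator   = (1)*(0.616) + (0.616)*(0.757) = 1.082312.
  denominator = (1)^2 + (0.616)^2 + (0.757)^2 = 1.952505.
  rho(1) = 1.082312 / 1.952505 = 0.5543.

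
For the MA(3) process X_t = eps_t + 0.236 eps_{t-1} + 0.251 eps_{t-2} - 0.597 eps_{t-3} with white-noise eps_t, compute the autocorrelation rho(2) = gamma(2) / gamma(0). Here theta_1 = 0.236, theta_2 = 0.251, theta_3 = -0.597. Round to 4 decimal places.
\rho(2) = 0.0746

For an MA(q) process with theta_0 = 1, the autocovariance is
  gamma(k) = sigma^2 * sum_{i=0..q-k} theta_i * theta_{i+k},
and rho(k) = gamma(k) / gamma(0). Sigma^2 cancels.
  numerator   = (1)*(0.251) + (0.236)*(-0.597) = 0.110108.
  denominator = (1)^2 + (0.236)^2 + (0.251)^2 + (-0.597)^2 = 1.475106.
  rho(2) = 0.110108 / 1.475106 = 0.0746.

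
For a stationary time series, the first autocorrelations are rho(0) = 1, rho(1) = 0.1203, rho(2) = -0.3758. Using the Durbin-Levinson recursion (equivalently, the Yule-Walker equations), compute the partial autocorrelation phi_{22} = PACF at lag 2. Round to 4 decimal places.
\phi_{22} = -0.3960

The PACF at lag k is phi_{kk}, the last component of the solution
to the Yule-Walker system G_k phi = r_k where
  (G_k)_{ij} = rho(|i - j|), (r_k)_i = rho(i), i,j = 1..k.
Equivalently, Durbin-Levinson gives phi_{kk} iteratively:
  phi_{11} = rho(1)
  phi_{kk} = [rho(k) - sum_{j=1..k-1} phi_{k-1,j} rho(k-j)]
            / [1 - sum_{j=1..k-1} phi_{k-1,j} rho(j)],
  phi_{k,j} = phi_{k-1,j} - phi_{kk} phi_{k-1,k-j},  j = 1..k-1.
Step k = 1:
  phi_11 = rho(1) = 0.1203.
Step k = 2:
  phi_22 = [rho(2) - phi_11 rho(1)] / [1 - phi_11 rho(1)] = [-0.3758 - (0.1203)(0.1203)] / [1 - (0.1203)(0.1203)]
         = -0.39027209 / 0.98552791 = -0.396.
Therefore phi_{22} = -0.3960.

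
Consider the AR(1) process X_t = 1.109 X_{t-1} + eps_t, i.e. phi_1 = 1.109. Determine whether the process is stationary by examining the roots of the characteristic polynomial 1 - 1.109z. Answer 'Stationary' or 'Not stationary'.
\text{Not stationary}

The AR(p) characteristic polynomial is P(z) = 1 - 1.109z.
Stationarity requires all roots to lie outside the unit circle, i.e. |z| > 1 for every root.
This is linear in z: 1 + (-1.109) z = 0  =>  z = -1/(-1.109) = 0.901713,  |z| = 0.901713.
Moduli of all roots: 0.9017.
All moduli strictly greater than 1? No.
Verdict: Not stationary.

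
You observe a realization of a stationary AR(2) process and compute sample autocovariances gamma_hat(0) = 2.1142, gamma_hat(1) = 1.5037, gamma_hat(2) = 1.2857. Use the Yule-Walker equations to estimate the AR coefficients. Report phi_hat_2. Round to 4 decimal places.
\hat\phi_{2} = 0.2070

The Yule-Walker equations for an AR(p) process read, in matrix form,
  Gamma_p phi = r_p,   with   (Gamma_p)_{ij} = gamma(|i - j|),
                       (r_p)_i = gamma(i),   i,j = 1..p.
Substitute the sample gammas (Toeplitz matrix and right-hand side of size 2):
  Gamma_p = [[2.1142, 1.5037], [1.5037, 2.1142]]
  r_p     = [1.5037, 1.2857]
Written out:
  2.1142 phi_1 + 1.5037 phi_2 = 1.5037
  1.5037 phi_1 + 2.1142 phi_2 = 1.2857
Solve by Cramer's rule:
  det = gamma(0)^2 - gamma(1)^2 = (2.1142)^2 - (1.5037)^2 = 4.46984164 - 2.26111369 = 2.20872795
  phi_hat_1 = [gamma(1) gamma(0) - gamma(1) gamma(2)] / det = [(1.5037)(2.1142) - (1.5037)(1.2857)] / 2.20872795 = 1.24581545 / 2.20872795 = 0.564
  phi_hat_2 = [gamma(0) gamma(2) - gamma(1)^2] / det = [(2.1142)(1.2857) - (1.5037)^2] / 2.20872795 = 0.45711325 / 2.20872795 = 0.207
So phi_hat = [0.5640, 0.2070].
Therefore phi_hat_2 = 0.2070.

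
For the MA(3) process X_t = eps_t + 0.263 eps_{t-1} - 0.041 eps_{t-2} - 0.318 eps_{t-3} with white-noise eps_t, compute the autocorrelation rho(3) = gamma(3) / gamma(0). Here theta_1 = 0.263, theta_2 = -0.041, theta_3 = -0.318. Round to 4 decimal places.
\rho(3) = -0.2713

For an MA(q) process with theta_0 = 1, the autocovariance is
  gamma(k) = sigma^2 * sum_{i=0..q-k} theta_i * theta_{i+k},
and rho(k) = gamma(k) / gamma(0). Sigma^2 cancels.
  numerator   = (1)*(-0.318) = -0.318.
  denominator = (1)^2 + (0.263)^2 + (-0.041)^2 + (-0.318)^2 = 1.171974.
  rho(3) = -0.318 / 1.171974 = -0.2713.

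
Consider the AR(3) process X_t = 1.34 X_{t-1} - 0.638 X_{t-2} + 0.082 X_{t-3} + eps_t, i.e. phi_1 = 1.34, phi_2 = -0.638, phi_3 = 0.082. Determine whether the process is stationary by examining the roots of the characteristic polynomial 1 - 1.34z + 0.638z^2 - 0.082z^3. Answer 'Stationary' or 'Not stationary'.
\text{Stationary}

The AR(p) characteristic polynomial is P(z) = 1 - 1.34z + 0.638z^2 - 0.082z^3.
Stationarity requires all roots to lie outside the unit circle, i.e. |z| > 1 for every root.
Degree 3: look for a simple real root z0 first, then factor out (1 - z/z0) and solve the remaining quadratic.
Testing z0 = 5: P(5) = 1 + (-1.34)(5) + (0.638)(5)^2 + (-0.082)(5)^3
  = 1 + (-6.7) + (15.95) + (-10.25) = 0.  So z_0 = 5 is a root, |z_0| = 5.
Divide out the factor (1 - 0.2 z) = (1 - z/z0) (since 1/z0 = 0.2):
  P(z) = (1 - 0.2 z)(1 + (-1.14) z + (0.41) z^2)
  [check: z-coef -1.14 - (0.2) = -1.34; z^2-coef 0.41 - (0.2)(-1.14) = 0.638; z^3-coef -(0.2)(0.41) = -0.082.]
Remaining roots from the quadratic factor 1 + (-1.14) z + (0.41) z^2:
  Set 1 + (-1.14) z + (0.41) z^2 = 0, i.e. a z^2 + b z + c = 0 with a = 0.41, b = -1.14, c = 1.
  Discriminant D = b^2 - 4ac = (-1.14)^2 - 4*(0.41)*1 = 1.2996 - (1.64) = -0.3404.
  D < 0, so the roots are the complex-conjugate pair z = (-b +/- i sqrt(-D)) / (2a) = 1.3902 +/- 0.7115i.
  For a conjugate pair |z|^2 = z * conj(z) = (product of roots) = c/a = 1/(0.41) = 2.439024, so |z| = sqrt(2.439024) = 1.5617 for both roots.
Moduli of all roots: 5.0000, 1.5617, 1.5617.
All moduli strictly greater than 1? Yes.
Verdict: Stationary.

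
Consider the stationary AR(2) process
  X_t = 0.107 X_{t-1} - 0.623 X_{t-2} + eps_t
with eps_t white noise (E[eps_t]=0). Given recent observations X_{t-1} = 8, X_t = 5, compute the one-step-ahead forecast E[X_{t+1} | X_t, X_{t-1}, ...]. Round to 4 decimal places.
E[X_{t+1} \mid \mathcal F_t] = -4.4490

For an AR(p) model X_t = c + sum_i phi_i X_{t-i} + eps_t, the
one-step-ahead conditional mean is
  E[X_{t+1} | X_t, ...] = c + sum_i phi_i X_{t+1-i}.
Substitute known values:
  E[X_{t+1} | ...] = (0.107) * (5) + (-0.623) * (8)
                   = -4.4490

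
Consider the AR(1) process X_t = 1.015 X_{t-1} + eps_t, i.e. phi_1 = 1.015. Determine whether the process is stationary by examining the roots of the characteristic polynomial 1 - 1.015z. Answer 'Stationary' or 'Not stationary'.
\text{Not stationary}

The AR(p) characteristic polynomial is P(z) = 1 - 1.015z.
Stationarity requires all roots to lie outside the unit circle, i.e. |z| > 1 for every root.
This is linear in z: 1 + (-1.015) z = 0  =>  z = -1/(-1.015) = 0.985222,  |z| = 0.985222.
Moduli of all roots: 0.9852.
All moduli strictly greater than 1? No.
Verdict: Not stationary.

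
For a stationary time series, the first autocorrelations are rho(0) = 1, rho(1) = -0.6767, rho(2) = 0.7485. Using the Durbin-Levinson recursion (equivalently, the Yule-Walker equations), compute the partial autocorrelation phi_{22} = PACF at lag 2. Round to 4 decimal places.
\phi_{22} = 0.5360

The PACF at lag k is phi_{kk}, the last component of the solution
to the Yule-Walker system G_k phi = r_k where
  (G_k)_{ij} = rho(|i - j|), (r_k)_i = rho(i), i,j = 1..k.
Equivalently, Durbin-Levinson gives phi_{kk} iteratively:
  phi_{11} = rho(1)
  phi_{kk} = [rho(k) - sum_{j=1..k-1} phi_{k-1,j} rho(k-j)]
            / [1 - sum_{j=1..k-1} phi_{k-1,j} rho(j)],
  phi_{k,j} = phi_{k-1,j} - phi_{kk} phi_{k-1,k-j},  j = 1..k-1.
Step k = 1:
  phi_11 = rho(1) = -0.6767.
Step k = 2:
  phi_22 = [rho(2) - phi_11 rho(1)] / [1 - phi_11 rho(1)] = [0.7485 - (-0.6767)(-0.6767)] / [1 - (-0.6767)(-0.6767)]
         = 0.29057711 / 0.54207711 = 0.536.
Therefore phi_{22} = 0.5360.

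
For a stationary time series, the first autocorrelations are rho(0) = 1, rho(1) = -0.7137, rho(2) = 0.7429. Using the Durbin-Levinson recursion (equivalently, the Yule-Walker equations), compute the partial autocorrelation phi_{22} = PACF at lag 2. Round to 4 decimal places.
\phi_{22} = 0.4760

The PACF at lag k is phi_{kk}, the last component of the solution
to the Yule-Walker system G_k phi = r_k where
  (G_k)_{ij} = rho(|i - j|), (r_k)_i = rho(i), i,j = 1..k.
Equivalently, Durbin-Levinson gives phi_{kk} iteratively:
  phi_{11} = rho(1)
  phi_{kk} = [rho(k) - sum_{j=1..k-1} phi_{k-1,j} rho(k-j)]
            / [1 - sum_{j=1..k-1} phi_{k-1,j} rho(j)],
  phi_{k,j} = phi_{k-1,j} - phi_{kk} phi_{k-1,k-j},  j = 1..k-1.
Step k = 1:
  phi_11 = rho(1) = -0.7137.
Step k = 2:
  phi_22 = [rho(2) - phi_11 rho(1)] / [1 - phi_11 rho(1)] = [0.7429 - (-0.7137)(-0.7137)] / [1 - (-0.7137)(-0.7137)]
         = 0.23353231 / 0.49063231 = 0.476.
Therefore phi_{22} = 0.4760.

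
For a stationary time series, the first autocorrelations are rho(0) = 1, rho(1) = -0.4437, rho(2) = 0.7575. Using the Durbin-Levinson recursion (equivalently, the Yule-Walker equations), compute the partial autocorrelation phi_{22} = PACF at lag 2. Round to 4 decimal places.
\phi_{22} = 0.6981

The PACF at lag k is phi_{kk}, the last component of the solution
to the Yule-Walker system G_k phi = r_k where
  (G_k)_{ij} = rho(|i - j|), (r_k)_i = rho(i), i,j = 1..k.
Equivalently, Durbin-Levinson gives phi_{kk} iteratively:
  phi_{11} = rho(1)
  phi_{kk} = [rho(k) - sum_{j=1..k-1} phi_{k-1,j} rho(k-j)]
            / [1 - sum_{j=1..k-1} phi_{k-1,j} rho(j)],
  phi_{k,j} = phi_{k-1,j} - phi_{kk} phi_{k-1,k-j},  j = 1..k-1.
Step k = 1:
  phi_11 = rho(1) = -0.4437.
Step k = 2:
  phi_22 = [rho(2) - phi_11 rho(1)] / [1 - phi_11 rho(1)] = [0.7575 - (-0.4437)(-0.4437)] / [1 - (-0.4437)(-0.4437)]
         = 0.56063031 / 0.80313031 = 0.6981.
Therefore phi_{22} = 0.6981.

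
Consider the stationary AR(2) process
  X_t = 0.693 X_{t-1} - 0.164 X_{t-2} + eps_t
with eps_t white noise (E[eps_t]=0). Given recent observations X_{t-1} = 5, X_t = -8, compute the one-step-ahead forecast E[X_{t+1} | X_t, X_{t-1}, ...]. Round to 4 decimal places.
E[X_{t+1} \mid \mathcal F_t] = -6.3640

For an AR(p) model X_t = c + sum_i phi_i X_{t-i} + eps_t, the
one-step-ahead conditional mean is
  E[X_{t+1} | X_t, ...] = c + sum_i phi_i X_{t+1-i}.
Substitute known values:
  E[X_{t+1} | ...] = (0.693) * (-8) + (-0.164) * (5)
                   = -6.3640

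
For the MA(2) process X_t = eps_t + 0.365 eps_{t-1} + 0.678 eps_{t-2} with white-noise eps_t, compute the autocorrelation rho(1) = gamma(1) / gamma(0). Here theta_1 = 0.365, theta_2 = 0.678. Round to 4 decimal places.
\rho(1) = 0.3845

For an MA(q) process with theta_0 = 1, the autocovariance is
  gamma(k) = sigma^2 * sum_{i=0..q-k} theta_i * theta_{i+k},
and rho(k) = gamma(k) / gamma(0). Sigma^2 cancels.
  numerator   = (1)*(0.365) + (0.365)*(0.678) = 0.61247.
  denominator = (1)^2 + (0.365)^2 + (0.678)^2 = 1.592909.
  rho(1) = 0.61247 / 1.592909 = 0.3845.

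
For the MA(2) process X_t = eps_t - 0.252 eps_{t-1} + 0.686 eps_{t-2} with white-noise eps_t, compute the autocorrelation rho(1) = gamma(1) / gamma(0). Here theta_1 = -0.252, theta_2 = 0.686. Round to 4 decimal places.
\rho(1) = -0.2770

For an MA(q) process with theta_0 = 1, the autocovariance is
  gamma(k) = sigma^2 * sum_{i=0..q-k} theta_i * theta_{i+k},
and rho(k) = gamma(k) / gamma(0). Sigma^2 cancels.
  numerator   = (1)*(-0.252) + (-0.252)*(0.686) = -0.424872.
  denominator = (1)^2 + (-0.252)^2 + (0.686)^2 = 1.5341.
  rho(1) = -0.424872 / 1.5341 = -0.2770.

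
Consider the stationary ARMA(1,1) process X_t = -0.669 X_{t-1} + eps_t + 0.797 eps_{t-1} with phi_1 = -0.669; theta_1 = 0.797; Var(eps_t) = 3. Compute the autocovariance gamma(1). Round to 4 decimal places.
\gamma(1) = 0.3245

Multiply the model equation by X_{t-k} and take expectations. With theta_0 = psi_0 = 1 and psi_j the MA(infinity) weights, this gives
  gamma(k) - sum_i phi_i gamma(k-i) = c_k,
  c_k = sigma^2 * sum_{j=k..q} theta_j psi_{j-k}   (c_k = 0 for k > q),
using gamma(-m) = gamma(m).
psi-weights needed (psi_j = theta_j + sum_i phi_i psi_{j-i}):
  psi_1 = theta_1 + phi_1 = 0.797 + (-0.669) = 0.128
Right-hand sides:
  c_0 = sigma^2 (1 + theta_1 psi_1) = 3 * (1 + (0.797)(0.128)) = 3 * 1.102016 = 3.306048
  c_1 = sigma^2 theta_1 = 3 * (0.797) = 2.391
  c_2 = 0
Equations for k = 0 and k = 1 (AR order 1):
  gamma(0) = phi_1 gamma(1) + c_0
  gamma(1) = phi_1 gamma(0) + c_1
Substituting the second into the first: gamma(0) (1 - phi_1^2) = c_0 + phi_1 c_1, so
  gamma(0) = (c_0 + phi_1 c_1) / (1 - phi_1^2) = (3.306048 + (-0.669)(2.391)) / (1 - (-0.669)^2) = 1.706469 / 0.552439 = 3.088973.
  gamma(1) = phi_1 gamma(0) + c_1 = (-0.669)(3.088973) + (2.391) = 0.324477.
Therefore gamma(1) = 0.3245 (to 4 decimal places).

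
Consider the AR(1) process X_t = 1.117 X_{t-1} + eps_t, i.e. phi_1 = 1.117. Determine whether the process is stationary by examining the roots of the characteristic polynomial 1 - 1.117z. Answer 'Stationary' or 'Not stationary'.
\text{Not stationary}

The AR(p) characteristic polynomial is P(z) = 1 - 1.117z.
Stationarity requires all roots to lie outside the unit circle, i.e. |z| > 1 for every root.
This is linear in z: 1 + (-1.117) z = 0  =>  z = -1/(-1.117) = 0.895255,  |z| = 0.895255.
Moduli of all roots: 0.8953.
All moduli strictly greater than 1? No.
Verdict: Not stationary.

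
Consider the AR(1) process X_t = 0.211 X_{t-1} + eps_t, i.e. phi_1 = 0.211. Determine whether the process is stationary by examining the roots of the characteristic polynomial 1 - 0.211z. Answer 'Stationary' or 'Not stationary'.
\text{Stationary}

The AR(p) characteristic polynomial is P(z) = 1 - 0.211z.
Stationarity requires all roots to lie outside the unit circle, i.e. |z| > 1 for every root.
This is linear in z: 1 + (-0.211) z = 0  =>  z = -1/(-0.211) = 4.739336,  |z| = 4.739336.
Moduli of all roots: 4.7393.
All moduli strictly greater than 1? Yes.
Verdict: Stationary.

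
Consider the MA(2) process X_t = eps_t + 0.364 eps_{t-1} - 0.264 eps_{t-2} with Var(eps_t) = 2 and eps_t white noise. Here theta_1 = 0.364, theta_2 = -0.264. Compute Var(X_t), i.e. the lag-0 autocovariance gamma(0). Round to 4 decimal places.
\gamma(0) = 2.4044

For an MA(q) process X_t = eps_t + sum_i theta_i eps_{t-i} with
Var(eps_t) = sigma^2, the variance is
  gamma(0) = sigma^2 * (1 + sum_i theta_i^2).
  sum_i theta_i^2 = (0.364)^2 + (-0.264)^2 = 0.132496 + 0.069696 = 0.202192.
  gamma(0) = 2 * (1 + 0.202192) = 2 * 1.202192 = 2.404384, which rounds to 2.4044.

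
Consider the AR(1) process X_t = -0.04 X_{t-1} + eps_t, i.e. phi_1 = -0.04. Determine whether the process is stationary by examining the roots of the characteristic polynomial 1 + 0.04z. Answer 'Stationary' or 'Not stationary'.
\text{Stationary}

The AR(p) characteristic polynomial is P(z) = 1 + 0.04z.
Stationarity requires all roots to lie outside the unit circle, i.e. |z| > 1 for every root.
This is linear in z: 1 + (0.04) z = 0  =>  z = -1/(0.04) = -25,  |z| = 25.
Moduli of all roots: 25.0000.
All moduli strictly greater than 1? Yes.
Verdict: Stationary.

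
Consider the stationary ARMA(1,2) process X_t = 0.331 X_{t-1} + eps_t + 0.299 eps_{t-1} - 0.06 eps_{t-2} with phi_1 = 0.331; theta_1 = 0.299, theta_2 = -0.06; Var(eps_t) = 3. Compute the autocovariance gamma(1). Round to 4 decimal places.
\gamma(1) = 2.1953

Multiply the model equation by X_{t-k} and take expectations. With theta_0 = psi_0 = 1 and psi_j the MA(infinity) weights, this gives
  gamma(k) - sum_i phi_i gamma(k-i) = c_k,
  c_k = sigma^2 * sum_{j=k..q} theta_j psi_{j-k}   (c_k = 0 for k > q),
using gamma(-m) = gamma(m).
psi-weights needed (psi_j = theta_j + sum_i phi_i psi_{j-i}):
  psi_1 = theta_1 + phi_1 = 0.299 + (0.331) = 0.63
  psi_2 = theta_2 + phi_1 psi_1 = -0.06 + (0.331)(0.63) = 0.14853
Right-hand sides:
  c_0 = sigma^2 (1 + theta_1 psi_1 + theta_2 psi_2) = 3 * (1 + (0.299)(0.63) + (-0.06)(0.14853)) = 3 * 1.179458 = 3.538375
  c_1 = sigma^2 (theta_1 + theta_2 psi_1) = 3 * (0.299 + (-0.06)(0.63)) = 0.7836
  c_2 = sigma^2 theta_2 = 3 * (-0.06) = -0.18
Equations for k = 0 and k = 1 (AR order 1):
  gamma(0) = phi_1 gamma(1) + c_0
  gamma(1) = phi_1 gamma(0) + c_1
Substituting the second into the first: gamma(0) (1 - phi_1^2) = c_0 + phi_1 c_1, so
  gamma(0) = (c_0 + phi_1 c_1) / (1 - phi_1^2) = (3.538375 + (0.331)(0.7836)) / (1 - (0.331)^2) = 3.797746 / 0.890439 = 4.265027.
  gamma(1) = phi_1 gamma(0) + c_1 = (0.331)(4.265027) + (0.7836) = 2.195324.
Therefore gamma(1) = 2.1953 (to 4 decimal places).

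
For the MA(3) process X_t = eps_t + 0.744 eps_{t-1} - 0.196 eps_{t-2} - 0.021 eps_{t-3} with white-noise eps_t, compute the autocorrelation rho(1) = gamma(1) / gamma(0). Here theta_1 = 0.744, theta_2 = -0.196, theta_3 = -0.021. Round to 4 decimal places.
\rho(1) = 0.3782

For an MA(q) process with theta_0 = 1, the autocovariance is
  gamma(k) = sigma^2 * sum_{i=0..q-k} theta_i * theta_{i+k},
and rho(k) = gamma(k) / gamma(0). Sigma^2 cancels.
  numerator   = (1)*(0.744) + (0.744)*(-0.196) + (-0.196)*(-0.021) = 0.602292.
  denominator = (1)^2 + (0.744)^2 + (-0.196)^2 + (-0.021)^2 = 1.592393.
  rho(1) = 0.602292 / 1.592393 = 0.3782.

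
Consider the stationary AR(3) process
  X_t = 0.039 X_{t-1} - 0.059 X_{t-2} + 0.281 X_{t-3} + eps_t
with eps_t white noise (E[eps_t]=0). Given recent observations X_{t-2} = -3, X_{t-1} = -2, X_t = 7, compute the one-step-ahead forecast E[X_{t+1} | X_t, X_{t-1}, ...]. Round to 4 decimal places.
E[X_{t+1} \mid \mathcal F_t] = -0.4520

For an AR(p) model X_t = c + sum_i phi_i X_{t-i} + eps_t, the
one-step-ahead conditional mean is
  E[X_{t+1} | X_t, ...] = c + sum_i phi_i X_{t+1-i}.
Substitute known values:
  E[X_{t+1} | ...] = (0.039) * (7) + (-0.059) * (-2) + (0.281) * (-3)
                   = -0.4520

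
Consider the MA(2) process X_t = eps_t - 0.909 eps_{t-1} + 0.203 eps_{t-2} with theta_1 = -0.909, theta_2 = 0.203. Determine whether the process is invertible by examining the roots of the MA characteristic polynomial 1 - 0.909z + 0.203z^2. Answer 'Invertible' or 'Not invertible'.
\text{Invertible}

The MA(q) characteristic polynomial is P(z) = 1 - 0.909z + 0.203z^2.
Invertibility requires all roots to lie outside the unit circle, i.e. |z| > 1 for every root.
Set 1 + (-0.909) z + (0.203) z^2 = 0, i.e. a z^2 + b z + c = 0 with a = 0.203, b = -0.909, c = 1.
Discriminant D = b^2 - 4ac = (-0.909)^2 - 4*(0.203)*1 = 0.826281 - (0.812) = 0.014281.
D >= 0, so the roots are real: z = (-b +/- sqrt(D)) / (2a) = (0.909 +/- 0.119503) / (0.406).
  z_1 = (0.909 + 0.119503) / (0.406) = 2.5333,   |z_1| = 2.5333.
  z_2 = (0.909 - 0.119503) / (0.406) = 1.9446,   |z_2| = 1.9446.
Moduli of all roots: 2.5333, 1.9446.
All moduli strictly greater than 1? Yes.
Verdict: Invertible.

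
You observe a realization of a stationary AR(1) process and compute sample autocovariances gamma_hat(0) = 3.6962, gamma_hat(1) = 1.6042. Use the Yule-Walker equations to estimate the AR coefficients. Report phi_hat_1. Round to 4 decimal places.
\hat\phi_{1} = 0.4340

The Yule-Walker equations for an AR(p) process read, in matrix form,
  Gamma_p phi = r_p,   with   (Gamma_p)_{ij} = gamma(|i - j|),
                       (r_p)_i = gamma(i),   i,j = 1..p.
Substitute the sample gammas (Toeplitz matrix and right-hand side of size 1):
  Gamma_p = [[3.6962]]
  r_p     = [1.6042]
With p = 1 this is the single equation gamma(0) phi_1 = gamma(1):
  phi_hat_1 = gamma(1) / gamma(0) = 1.6042 / 3.6962 = 0.4340.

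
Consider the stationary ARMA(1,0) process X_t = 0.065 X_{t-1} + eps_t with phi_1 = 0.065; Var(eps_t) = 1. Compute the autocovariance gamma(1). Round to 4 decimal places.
\gamma(1) = 0.0653

Multiply the model equation by X_{t-k} and take expectations. With theta_0 = psi_0 = 1 and psi_j the MA(infinity) weights, this gives
  gamma(k) - sum_i phi_i gamma(k-i) = c_k,
  c_k = sigma^2 * sum_{j=k..q} theta_j psi_{j-k}   (c_k = 0 for k > q),
using gamma(-m) = gamma(m).
Pure AR (q = 0): c_0 = sigma^2 = 1, c_k = 0 for k >= 1.
Equations for k = 0 and k = 1 (AR order 1):
  gamma(0) = phi_1 gamma(1) + c_0
  gamma(1) = phi_1 gamma(0) + c_1
Substituting the second into the first: gamma(0) (1 - phi_1^2) = c_0 + phi_1 c_1, so
  gamma(0) = c_0 / (1 - phi_1^2) = 1 / (1 - (0.065)^2) = 1 / 0.995775 = 1.004243.
  gamma(1) = phi_1 gamma(0) = (0.065)(1.004243) = 0.065276.
Therefore gamma(1) = 0.0653 (to 4 decimal places).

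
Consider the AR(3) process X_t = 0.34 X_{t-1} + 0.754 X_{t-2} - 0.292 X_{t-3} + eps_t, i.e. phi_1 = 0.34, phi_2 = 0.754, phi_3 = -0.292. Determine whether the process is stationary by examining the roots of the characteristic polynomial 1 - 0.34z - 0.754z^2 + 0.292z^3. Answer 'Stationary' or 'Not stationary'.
\text{Stationary}

The AR(p) characteristic polynomial is P(z) = 1 - 0.34z - 0.754z^2 + 0.292z^3.
Stationarity requires all roots to lie outside the unit circle, i.e. |z| > 1 for every root.
Degree 3: look for a simple real root z0 first, then factor out (1 - z/z0) and solve the remaining quadratic.
Testing z0 = 2.5: P(2.5) = 1 + (-0.34)(2.5) + (-0.754)(2.5)^2 + (0.292)(2.5)^3
  = 1 + (-0.85) + (-4.7125) + (4.5625) = 0.  So z_0 = 2.5 is a root, |z_0| = 2.5.
Divide out the factor (1 - 0.4 z) = (1 - z/z0) (since 1/z0 = 0.4):
  P(z) = (1 - 0.4 z)(1 + (0.06) z + (-0.73) z^2)
  [check: z-coef 0.06 - (0.4) = -0.34; z^2-coef -0.73 - (0.4)(0.06) = -0.754; z^3-coef -(0.4)(-0.73) = 0.292.]
Remaining roots from the quadratic factor 1 + (0.06) z + (-0.73) z^2:
  Set 1 + (0.06) z + (-0.73) z^2 = 0, i.e. a z^2 + b z + c = 0 with a = -0.73, b = 0.06, c = 1.
  Discriminant D = b^2 - 4ac = (0.06)^2 - 4*(-0.73)*1 = 0.0036 - (-2.92) = 2.9236.
  D >= 0, so the roots are real: z = (-b +/- sqrt(D)) / (2a) = (-0.06 +/- 1.709854) / (-1.46).
    z_1 = (-0.06 + 1.709854) / (-1.46) = -1.13,   |z_1| = 1.13.
    z_2 = (-0.06 - 1.709854) / (-1.46) = 1.2122,   |z_2| = 1.2122.
Moduli of all roots: 2.5000, 1.1300, 1.2122.
All moduli strictly greater than 1? Yes.
Verdict: Stationary.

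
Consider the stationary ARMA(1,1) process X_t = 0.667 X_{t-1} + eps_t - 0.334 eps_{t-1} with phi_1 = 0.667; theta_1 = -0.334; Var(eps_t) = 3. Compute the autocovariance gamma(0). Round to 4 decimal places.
\gamma(0) = 3.5993

Multiply the model equation by X_{t-k} and take expectations. With theta_0 = psi_0 = 1 and psi_j the MA(infinity) weights, this gives
  gamma(k) - sum_i phi_i gamma(k-i) = c_k,
  c_k = sigma^2 * sum_{j=k..q} theta_j psi_{j-k}   (c_k = 0 for k > q),
using gamma(-m) = gamma(m).
psi-weights needed (psi_j = theta_j + sum_i phi_i psi_{j-i}):
  psi_1 = theta_1 + phi_1 = -0.334 + (0.667) = 0.333
Right-hand sides:
  c_0 = sigma^2 (1 + theta_1 psi_1) = 3 * (1 + (-0.334)(0.333)) = 3 * 0.888778 = 2.666334
  c_1 = sigma^2 theta_1 = 3 * (-0.334) = -1.002
  c_2 = 0
Equations for k = 0 and k = 1 (AR order 1):
  gamma(0) = phi_1 gamma(1) + c_0
  gamma(1) = phi_1 gamma(0) + c_1
Substituting the second into the first: gamma(0) (1 - phi_1^2) = c_0 + phi_1 c_1, so
  gamma(0) = (c_0 + phi_1 c_1) / (1 - phi_1^2) = (2.666334 + (0.667)(-1.002)) / (1 - (0.667)^2) = 1.998 / 0.555111 = 3.59928.
Therefore gamma(0) = 3.5993 (to 4 decimal places).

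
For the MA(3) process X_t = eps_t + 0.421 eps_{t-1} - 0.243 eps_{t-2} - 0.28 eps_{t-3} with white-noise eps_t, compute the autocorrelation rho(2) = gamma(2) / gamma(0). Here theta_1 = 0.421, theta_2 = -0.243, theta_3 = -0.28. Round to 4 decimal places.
\rho(2) = -0.2745

For an MA(q) process with theta_0 = 1, the autocovariance is
  gamma(k) = sigma^2 * sum_{i=0..q-k} theta_i * theta_{i+k},
and rho(k) = gamma(k) / gamma(0). Sigma^2 cancels.
  numerator   = (1)*(-0.243) + (0.421)*(-0.28) = -0.36088.
  denominator = (1)^2 + (0.421)^2 + (-0.243)^2 + (-0.28)^2 = 1.31469.
  rho(2) = -0.36088 / 1.31469 = -0.2745.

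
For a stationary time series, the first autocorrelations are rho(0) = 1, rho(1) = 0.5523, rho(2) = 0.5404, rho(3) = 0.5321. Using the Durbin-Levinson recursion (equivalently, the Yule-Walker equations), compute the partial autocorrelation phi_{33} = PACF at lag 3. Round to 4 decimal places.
\phi_{33} = 0.2400

The PACF at lag k is phi_{kk}, the last component of the solution
to the Yule-Walker system G_k phi = r_k where
  (G_k)_{ij} = rho(|i - j|), (r_k)_i = rho(i), i,j = 1..k.
Equivalently, Durbin-Levinson gives phi_{kk} iteratively:
  phi_{11} = rho(1)
  phi_{kk} = [rho(k) - sum_{j=1..k-1} phi_{k-1,j} rho(k-j)]
            / [1 - sum_{j=1..k-1} phi_{k-1,j} rho(j)],
  phi_{k,j} = phi_{k-1,j} - phi_{kk} phi_{k-1,k-j},  j = 1..k-1.
Step k = 1:
  phi_11 = rho(1) = 0.5523.
Step k = 2:
  phi_22 = [rho(2) - phi_11 rho(1)] / [1 - phi_11 rho(1)] = [0.5404 - (0.5523)(0.5523)] / [1 - (0.5523)(0.5523)]
         = 0.23536471 / 0.69496471 = 0.338671.
  Update: phi_21 = phi_11 - phi_22 phi_11 = 0.5523 - (0.338671)(0.5523) = 0.365252.
Step k = 3:
  phi_33 = [rho(3) - phi_21 rho(2) - phi_22 rho(1)] / [1 - phi_21 rho(1) - phi_22 rho(2)]
    numerator   = 0.5321 - (0.365252)(0.5404) - (0.338671)(0.5523) = 0.14766971
    denominator = 1 - (0.365252)(0.5523) - (0.338671)(0.5404) = 0.6152534
  phi_33 = 0.14766971 / 0.6152534 = 0.24.
Therefore phi_{33} = 0.2400.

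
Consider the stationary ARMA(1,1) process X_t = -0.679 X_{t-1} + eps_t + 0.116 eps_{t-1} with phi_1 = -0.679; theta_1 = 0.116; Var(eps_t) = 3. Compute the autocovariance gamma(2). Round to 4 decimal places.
\gamma(2) = 1.9603

Multiply the model equation by X_{t-k} and take expectations. With theta_0 = psi_0 = 1 and psi_j the MA(infinity) weights, this gives
  gamma(k) - sum_i phi_i gamma(k-i) = c_k,
  c_k = sigma^2 * sum_{j=k..q} theta_j psi_{j-k}   (c_k = 0 for k > q),
using gamma(-m) = gamma(m).
psi-weights needed (psi_j = theta_j + sum_i phi_i psi_{j-i}):
  psi_1 = theta_1 + phi_1 = 0.116 + (-0.679) = -0.563
Right-hand sides:
  c_0 = sigma^2 (1 + theta_1 psi_1) = 3 * (1 + (0.116)(-0.563)) = 3 * 0.934692 = 2.804076
  c_1 = sigma^2 theta_1 = 3 * (0.116) = 0.348
  c_2 = 0
Equations for k = 0 and k = 1 (AR order 1):
  gamma(0) = phi_1 gamma(1) + c_0
  gamma(1) = phi_1 gamma(0) + c_1
Substituting the second into the first: gamma(0) (1 - phi_1^2) = c_0 + phi_1 c_1, so
  gamma(0) = (c_0 + phi_1 c_1) / (1 - phi_1^2) = (2.804076 + (-0.679)(0.348)) / (1 - (-0.679)^2) = 2.567784 / 0.538959 = 4.76434.
  gamma(1) = phi_1 gamma(0) + c_1 = (-0.679)(4.76434) + (0.348) = -2.886987.
For k = 2 (> q): gamma(2) = phi_1 gamma(1) = (-0.679)(-2.886987) = 1.960264.
Therefore gamma(2) = 1.9603 (to 4 decimal places).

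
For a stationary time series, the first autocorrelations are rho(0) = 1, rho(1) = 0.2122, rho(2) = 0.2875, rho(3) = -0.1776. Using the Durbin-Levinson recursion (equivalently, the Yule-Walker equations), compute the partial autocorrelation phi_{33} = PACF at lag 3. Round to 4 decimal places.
\phi_{33} = -0.3100

The PACF at lag k is phi_{kk}, the last component of the solution
to the Yule-Walker system G_k phi = r_k where
  (G_k)_{ij} = rho(|i - j|), (r_k)_i = rho(i), i,j = 1..k.
Equivalently, Durbin-Levinson gives phi_{kk} iteratively:
  phi_{11} = rho(1)
  phi_{kk} = [rho(k) - sum_{j=1..k-1} phi_{k-1,j} rho(k-j)]
            / [1 - sum_{j=1..k-1} phi_{k-1,j} rho(j)],
  phi_{k,j} = phi_{k-1,j} - phi_{kk} phi_{k-1,k-j},  j = 1..k-1.
Step k = 1:
  phi_11 = rho(1) = 0.2122.
Step k = 2:
  phi_22 = [rho(2) - phi_11 rho(1)] / [1 - phi_11 rho(1)] = [0.2875 - (0.2122)(0.2122)] / [1 - (0.2122)(0.2122)]
         = 0.24247116 / 0.95497116 = 0.253904.
  Update: phi_21 = phi_11 - phi_22 phi_11 = 0.2122 - (0.253904)(0.2122) = 0.158322.
Step k = 3:
  phi_33 = [rho(3) - phi_21 rho(2) - phi_22 rho(1)] / [1 - phi_21 rho(1) - phi_22 rho(2)]
    numerator   = -0.1776 - (0.158322)(0.2875) - (0.253904)(0.2122) = -0.27699591
    denominator = 1 - (0.158322)(0.2122) - (0.253904)(0.2875) = 0.89340672
  phi_33 = -0.27699591 / 0.89340672 = -0.31.
Therefore phi_{33} = -0.3100.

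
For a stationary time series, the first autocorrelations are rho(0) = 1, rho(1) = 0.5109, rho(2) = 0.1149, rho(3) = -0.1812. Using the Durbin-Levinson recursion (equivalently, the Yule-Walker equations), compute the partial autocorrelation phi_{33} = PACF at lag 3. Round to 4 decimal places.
\phi_{33} = -0.2119

The PACF at lag k is phi_{kk}, the last component of the solution
to the Yule-Walker system G_k phi = r_k where
  (G_k)_{ij} = rho(|i - j|), (r_k)_i = rho(i), i,j = 1..k.
Equivalently, Durbin-Levinson gives phi_{kk} iteratively:
  phi_{11} = rho(1)
  phi_{kk} = [rho(k) - sum_{j=1..k-1} phi_{k-1,j} rho(k-j)]
            / [1 - sum_{j=1..k-1} phi_{k-1,j} rho(j)],
  phi_{k,j} = phi_{k-1,j} - phi_{kk} phi_{k-1,k-j},  j = 1..k-1.
Step k = 1:
  phi_11 = rho(1) = 0.5109.
Step k = 2:
  phi_22 = [rho(2) - phi_11 rho(1)] / [1 - phi_11 rho(1)] = [0.1149 - (0.5109)(0.5109)] / [1 - (0.5109)(0.5109)]
         = -0.14611881 / 0.73898119 = -0.19773.
  Update: phi_21 = phi_11 - phi_22 phi_11 = 0.5109 - (-0.19773)(0.5109) = 0.61192.
Step k = 3:
  phi_33 = [rho(3) - phi_21 rho(2) - phi_22 rho(1)] / [1 - phi_21 rho(1) - phi_22 rho(2)]
    numerator   = -0.1812 - (0.61192)(0.1149) - (-0.19773)(0.5109) = -0.15048934
    denominator = 1 - (0.61192)(0.5109) - (-0.19773)(0.1149) = 0.71008911
  phi_33 = -0.15048934 / 0.71008911 = -0.2119.
Therefore phi_{33} = -0.2119.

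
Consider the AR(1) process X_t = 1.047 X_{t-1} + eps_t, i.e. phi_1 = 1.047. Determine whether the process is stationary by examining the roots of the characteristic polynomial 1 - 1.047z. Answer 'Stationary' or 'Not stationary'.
\text{Not stationary}

The AR(p) characteristic polynomial is P(z) = 1 - 1.047z.
Stationarity requires all roots to lie outside the unit circle, i.e. |z| > 1 for every root.
This is linear in z: 1 + (-1.047) z = 0  =>  z = -1/(-1.047) = 0.95511,  |z| = 0.95511.
Moduli of all roots: 0.9551.
All moduli strictly greater than 1? No.
Verdict: Not stationary.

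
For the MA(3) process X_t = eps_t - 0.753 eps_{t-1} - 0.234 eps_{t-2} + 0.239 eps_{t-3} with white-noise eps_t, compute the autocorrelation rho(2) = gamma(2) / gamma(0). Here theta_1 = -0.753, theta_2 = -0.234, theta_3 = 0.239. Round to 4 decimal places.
\rho(2) = -0.2466

For an MA(q) process with theta_0 = 1, the autocovariance is
  gamma(k) = sigma^2 * sum_{i=0..q-k} theta_i * theta_{i+k},
and rho(k) = gamma(k) / gamma(0). Sigma^2 cancels.
  numerator   = (1)*(-0.234) + (-0.753)*(0.239) = -0.413967.
  denominator = (1)^2 + (-0.753)^2 + (-0.234)^2 + (0.239)^2 = 1.678886.
  rho(2) = -0.413967 / 1.678886 = -0.2466.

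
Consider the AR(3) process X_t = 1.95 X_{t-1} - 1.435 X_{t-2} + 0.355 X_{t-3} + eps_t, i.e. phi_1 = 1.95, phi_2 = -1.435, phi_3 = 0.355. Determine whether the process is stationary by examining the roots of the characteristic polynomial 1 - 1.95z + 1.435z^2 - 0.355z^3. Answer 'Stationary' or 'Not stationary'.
\text{Stationary}

The AR(p) characteristic polynomial is P(z) = 1 - 1.95z + 1.435z^2 - 0.355z^3.
Stationarity requires all roots to lie outside the unit circle, i.e. |z| > 1 for every root.
Degree 3: look for a simple real root z0 first, then factor out (1 - z/z0) and solve the remaining quadratic.
Testing z0 = 2: P(2) = 1 + (-1.95)(2) + (1.435)(2)^2 + (-0.355)(2)^3
  = 1 + (-3.9) + (5.74) + (-2.84) = 0.  So z_0 = 2 is a root, |z_0| = 2.
Divide out the factor (1 - 0.5 z) = (1 - z/z0) (since 1/z0 = 0.5):
  P(z) = (1 - 0.5 z)(1 + (-1.45) z + (0.71) z^2)
  [check: z-coef -1.45 - (0.5) = -1.95; z^2-coef 0.71 - (0.5)(-1.45) = 1.435; z^3-coef -(0.5)(0.71) = -0.355.]
Remaining roots from the quadratic factor 1 + (-1.45) z + (0.71) z^2:
  Set 1 + (-1.45) z + (0.71) z^2 = 0, i.e. a z^2 + b z + c = 0 with a = 0.71, b = -1.45, c = 1.
  Discriminant D = b^2 - 4ac = (-1.45)^2 - 4*(0.71)*1 = 2.1025 - (2.84) = -0.7375.
  D < 0, so the roots are the complex-conjugate pair z = (-b +/- i sqrt(-D)) / (2a) = 1.0211 +/- 0.6048i.
  For a conjugate pair |z|^2 = z * conj(z) = (product of roots) = c/a = 1/(0.71) = 1.408451, so |z| = sqrt(1.408451) = 1.1868 for both roots.
Moduli of all roots: 2.0000, 1.1868, 1.1868.
All moduli strictly greater than 1? Yes.
Verdict: Stationary.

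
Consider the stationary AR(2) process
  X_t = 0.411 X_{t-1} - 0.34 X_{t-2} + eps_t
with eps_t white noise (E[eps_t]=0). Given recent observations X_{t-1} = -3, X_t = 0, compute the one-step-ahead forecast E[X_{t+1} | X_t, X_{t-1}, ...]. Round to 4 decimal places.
E[X_{t+1} \mid \mathcal F_t] = 1.0200

For an AR(p) model X_t = c + sum_i phi_i X_{t-i} + eps_t, the
one-step-ahead conditional mean is
  E[X_{t+1} | X_t, ...] = c + sum_i phi_i X_{t+1-i}.
Substitute known values:
  E[X_{t+1} | ...] = (0.411) * (0) + (-0.34) * (-3)
                   = 1.0200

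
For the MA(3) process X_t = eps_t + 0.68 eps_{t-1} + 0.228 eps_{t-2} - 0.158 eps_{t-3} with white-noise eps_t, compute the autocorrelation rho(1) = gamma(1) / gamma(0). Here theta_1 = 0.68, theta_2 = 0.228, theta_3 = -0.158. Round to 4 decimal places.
\rho(1) = 0.5191

For an MA(q) process with theta_0 = 1, the autocovariance is
  gamma(k) = sigma^2 * sum_{i=0..q-k} theta_i * theta_{i+k},
and rho(k) = gamma(k) / gamma(0). Sigma^2 cancels.
  numerator   = (1)*(0.68) + (0.68)*(0.228) + (0.228)*(-0.158) = 0.799016.
  denominator = (1)^2 + (0.68)^2 + (0.228)^2 + (-0.158)^2 = 1.539348.
  rho(1) = 0.799016 / 1.539348 = 0.5191.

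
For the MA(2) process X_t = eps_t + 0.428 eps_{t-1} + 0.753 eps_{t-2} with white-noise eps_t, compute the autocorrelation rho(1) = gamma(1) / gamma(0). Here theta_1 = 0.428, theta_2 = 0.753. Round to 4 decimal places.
\rho(1) = 0.4287

For an MA(q) process with theta_0 = 1, the autocovariance is
  gamma(k) = sigma^2 * sum_{i=0..q-k} theta_i * theta_{i+k},
and rho(k) = gamma(k) / gamma(0). Sigma^2 cancels.
  numerator   = (1)*(0.428) + (0.428)*(0.753) = 0.750284.
  denominator = (1)^2 + (0.428)^2 + (0.753)^2 = 1.750193.
  rho(1) = 0.750284 / 1.750193 = 0.4287.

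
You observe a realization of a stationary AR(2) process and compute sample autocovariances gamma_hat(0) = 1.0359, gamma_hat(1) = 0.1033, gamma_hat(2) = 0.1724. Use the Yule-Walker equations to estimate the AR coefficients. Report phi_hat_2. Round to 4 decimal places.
\hat\phi_{2} = 0.1581

The Yule-Walker equations for an AR(p) process read, in matrix form,
  Gamma_p phi = r_p,   with   (Gamma_p)_{ij} = gamma(|i - j|),
                       (r_p)_i = gamma(i),   i,j = 1..p.
Substitute the sample gammas (Toeplitz matrix and right-hand side of size 2):
  Gamma_p = [[1.0359, 0.1033], [0.1033, 1.0359]]
  r_p     = [0.1033, 0.1724]
Written out:
  1.0359 phi_1 + 0.1033 phi_2 = 0.1033
  0.1033 phi_1 + 1.0359 phi_2 = 0.1724
Solve by Cramer's rule:
  det = gamma(0)^2 - gamma(1)^2 = (1.0359)^2 - (0.1033)^2 = 1.07308881 - 0.01067089 = 1.06241792
  phi_hat_1 = [gamma(1) gamma(0) - gamma(1) gamma(2)] / det = [(0.1033)(1.0359) - (0.1033)(0.1724)] / 1.06241792 = 0.08919955 / 1.06241792 = 0.084
  phi_hat_2 = [gamma(0) gamma(2) - gamma(1)^2] / det = [(1.0359)(0.1724) - (0.1033)^2] / 1.06241792 = 0.16791827 / 1.06241792 = 0.1581
So phi_hat = [0.0840, 0.1581].
Therefore phi_hat_2 = 0.1581.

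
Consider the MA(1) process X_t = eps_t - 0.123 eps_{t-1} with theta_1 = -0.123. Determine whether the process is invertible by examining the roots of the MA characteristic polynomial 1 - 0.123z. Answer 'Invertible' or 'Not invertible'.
\text{Invertible}

The MA(q) characteristic polynomial is P(z) = 1 - 0.123z.
Invertibility requires all roots to lie outside the unit circle, i.e. |z| > 1 for every root.
This is linear in z: 1 + (-0.123) z = 0  =>  z = -1/(-0.123) = 8.130081,  |z| = 8.130081.
Moduli of all roots: 8.1301.
All moduli strictly greater than 1? Yes.
Verdict: Invertible.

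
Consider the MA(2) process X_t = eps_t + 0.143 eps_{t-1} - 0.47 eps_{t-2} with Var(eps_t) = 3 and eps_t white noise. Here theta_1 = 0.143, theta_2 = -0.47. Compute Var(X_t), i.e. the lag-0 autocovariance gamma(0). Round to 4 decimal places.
\gamma(0) = 3.7240

For an MA(q) process X_t = eps_t + sum_i theta_i eps_{t-i} with
Var(eps_t) = sigma^2, the variance is
  gamma(0) = sigma^2 * (1 + sum_i theta_i^2).
  sum_i theta_i^2 = (0.143)^2 + (-0.47)^2 = 0.020449 + 0.2209 = 0.241349.
  gamma(0) = 3 * (1 + 0.241349) = 3 * 1.241349 = 3.724047, which rounds to 3.7240.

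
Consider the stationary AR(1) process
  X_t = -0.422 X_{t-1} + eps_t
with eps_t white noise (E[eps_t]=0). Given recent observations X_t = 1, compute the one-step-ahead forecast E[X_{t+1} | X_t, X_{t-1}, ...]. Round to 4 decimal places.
E[X_{t+1} \mid \mathcal F_t] = -0.4220

For an AR(p) model X_t = c + sum_i phi_i X_{t-i} + eps_t, the
one-step-ahead conditional mean is
  E[X_{t+1} | X_t, ...] = c + sum_i phi_i X_{t+1-i}.
Substitute known values:
  E[X_{t+1} | ...] = (-0.422) * (1)
                   = -0.4220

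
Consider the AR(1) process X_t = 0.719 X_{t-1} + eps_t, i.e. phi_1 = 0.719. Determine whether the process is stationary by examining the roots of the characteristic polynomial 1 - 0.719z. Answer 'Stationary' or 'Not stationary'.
\text{Stationary}

The AR(p) characteristic polynomial is P(z) = 1 - 0.719z.
Stationarity requires all roots to lie outside the unit circle, i.e. |z| > 1 for every root.
This is linear in z: 1 + (-0.719) z = 0  =>  z = -1/(-0.719) = 1.390821,  |z| = 1.390821.
Moduli of all roots: 1.3908.
All moduli strictly greater than 1? Yes.
Verdict: Stationary.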